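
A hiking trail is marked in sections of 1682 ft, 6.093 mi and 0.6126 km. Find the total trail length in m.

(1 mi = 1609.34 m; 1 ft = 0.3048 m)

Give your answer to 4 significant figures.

1682 ft × 0.3048 = 512.674 m
6.093 mi × 1609.34 = 9805.71 m
0.6126 km × 1000 = 612.6 m
Total: 512.674 + 9805.71 + 612.6 = 10931 m

1.093×10⁴ m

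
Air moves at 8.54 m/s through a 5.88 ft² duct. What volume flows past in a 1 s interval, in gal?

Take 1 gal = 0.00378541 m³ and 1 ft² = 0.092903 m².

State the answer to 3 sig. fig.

1230 gal

5.88 ft² × 0.092903 → 0.54627 m²
V = v × A × t = 8.54 m/s × 0.54627 m² × 1 s = 4.66515 m³
4.66515 m³ ÷ (0.00378541 m³/gal) = 1232.4 gal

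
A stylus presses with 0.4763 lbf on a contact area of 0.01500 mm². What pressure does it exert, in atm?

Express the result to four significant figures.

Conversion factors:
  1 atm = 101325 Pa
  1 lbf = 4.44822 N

0.4763 lbf × 4.44822 = 2.11869 N
0.01500 mm² × 10⁻⁶ = 1.5×10⁻⁸ m²
P = F / A = 2.11869 N / 1.5×10⁻⁸ m² = 1.41246×10⁸ Pa
1.41246×10⁸ Pa ÷ (101325 Pa/atm) = 1393.99 atm

1394 atm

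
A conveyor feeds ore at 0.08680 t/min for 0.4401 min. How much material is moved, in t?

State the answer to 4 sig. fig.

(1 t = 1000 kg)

0.03820 t

0.08680 t/min → 1.44667 kg/s
0.4401 min → 26.406 s
m = ṁ × t = 1.44667 × 26.406 = 38.2008 kg
In t: 38.2008 / 1000 = 0.0382008 t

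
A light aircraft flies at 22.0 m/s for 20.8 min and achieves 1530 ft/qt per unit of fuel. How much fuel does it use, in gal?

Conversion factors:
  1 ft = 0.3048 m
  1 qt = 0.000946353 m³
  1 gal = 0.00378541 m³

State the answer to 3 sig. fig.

14.7 gal

20.8 min → 1248 s
d = v × t = 22 × 1248 = 27456 m
1530 ft/qt → 492780 m/m³
V = d / (distance per unit fuel) = 27456 / 492780 = 0.0557165 m³
In gal: 0.0557165 / 0.00378541 = 14.7187 gal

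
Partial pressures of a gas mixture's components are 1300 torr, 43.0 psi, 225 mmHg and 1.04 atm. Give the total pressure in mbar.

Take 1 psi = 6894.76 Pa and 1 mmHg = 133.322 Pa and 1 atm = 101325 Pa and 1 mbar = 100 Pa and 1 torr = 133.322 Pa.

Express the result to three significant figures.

6050 mbar

1300 torr × 133.322 = 173319 Pa
43.0 psi × 6894.76 = 296475 Pa
225 mmHg × 133.322 = 29997.4 Pa
1.04 atm × 101325 = 105378 Pa
Combined: 173319 + 296475 + 29997.4 + 105378 = 605169 Pa
In mbar: 605169 / 100 = 6051.69 mbar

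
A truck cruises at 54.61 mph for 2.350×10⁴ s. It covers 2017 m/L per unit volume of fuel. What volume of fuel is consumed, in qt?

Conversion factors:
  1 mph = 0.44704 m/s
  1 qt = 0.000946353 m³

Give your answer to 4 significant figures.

54.61 mph → 24.4129 m/s
d = v × t = 24.4129 × 23500 = 573703 m
2017 m/L → 2.017×10⁶ m/m³
V = d / (distance per unit fuel) = 573703 / 2.017×10⁶ = 0.284434 m³
In qt: 0.284434 / 0.000946353 = 300.558 qt

300.6 qt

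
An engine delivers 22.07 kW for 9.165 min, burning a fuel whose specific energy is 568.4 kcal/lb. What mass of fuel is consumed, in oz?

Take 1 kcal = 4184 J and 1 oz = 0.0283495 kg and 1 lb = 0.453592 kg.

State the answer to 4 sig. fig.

81.65 oz

22.07 kW → 22070 W
9.165 min → 549.9 s
E = P × t = 22070 × 549.9 = 1.21363×10⁷ J
568.4 kcal/lb → 5.24301×10⁶ J/kg
m = E / e_s = 1.21363×10⁷ / 5.24301×10⁶ = 2.31476 kg
In oz: 2.31476 / 0.0283495 = 81.6508 oz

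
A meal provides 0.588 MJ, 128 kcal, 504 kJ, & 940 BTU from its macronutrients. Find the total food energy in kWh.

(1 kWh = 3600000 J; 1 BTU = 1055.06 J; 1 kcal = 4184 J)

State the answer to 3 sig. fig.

0.728 kWh

0.588 MJ × 1000000 → 588000 J
128 kcal × 4184 → 535552 J
504 kJ × 1000 → 504000 J
940 BTU × 1055.06 → 991756 J
Sum: 588000 + 535552 + 504000 + 991756 = 2.61931×10⁶ J
In kWh: 2.61931×10⁶ / 3600000 = 0.727586 kWh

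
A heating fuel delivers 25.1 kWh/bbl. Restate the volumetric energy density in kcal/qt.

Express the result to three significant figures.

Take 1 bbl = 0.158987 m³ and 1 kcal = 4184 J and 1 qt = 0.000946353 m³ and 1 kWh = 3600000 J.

25.1 kWh/bbl × 3600000 J/kWh ÷ 0.158987 m³/bbl = 5.68348×10⁸ J/m³
5.68348×10⁸ J/m³ ÷ 4184 J/kcal × 0.000946353 m³/qt = 128.551 kcal/qt

129 kcal/qt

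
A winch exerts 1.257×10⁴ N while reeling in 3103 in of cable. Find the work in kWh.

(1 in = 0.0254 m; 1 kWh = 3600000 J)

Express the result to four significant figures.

3103 in × 0.0254 = 78.8162 m
W = F × d = 12570 N × 78.8162 m = 990720 J
990720 J ÷ (3600000 J/kWh) = 0.2752 kWh

0.2752 kWh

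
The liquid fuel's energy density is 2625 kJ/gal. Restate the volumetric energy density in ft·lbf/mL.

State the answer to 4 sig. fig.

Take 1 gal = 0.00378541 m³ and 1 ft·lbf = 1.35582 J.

2625 kJ/gal × 1000 J/kJ ÷ 0.00378541 m³/gal = 6.93452×10⁸ J/m³
6.93452×10⁸ J/m³ ÷ 1.35582 J/ft·lbf × 10⁻⁶ m³/mL = 511.463 ft·lbf/mL

511.5 ft·lbf/mL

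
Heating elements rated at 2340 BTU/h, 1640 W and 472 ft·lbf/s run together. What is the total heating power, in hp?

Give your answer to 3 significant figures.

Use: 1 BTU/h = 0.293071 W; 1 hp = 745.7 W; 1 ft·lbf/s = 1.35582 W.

2340 BTU/h × 0.293071 → 685.786 W
1640 W (already W)
472 ft·lbf/s × 1.35582 → 639.947 W
Sum: 685.786 + 1640 + 639.947 = 2965.73 W
In hp: 2965.73 / 745.7 = 3.97711 hp

3.98 hp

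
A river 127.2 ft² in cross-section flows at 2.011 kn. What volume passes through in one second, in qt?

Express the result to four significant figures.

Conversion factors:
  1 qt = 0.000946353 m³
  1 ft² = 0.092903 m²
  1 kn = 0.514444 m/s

2.011 kn × 0.514444 = 1.03455 m/s
127.2 ft² × 0.092903 = 11.8173 m²
V = v × A × t = 1.03455 m/s × 11.8173 m² × 1 s = 12.2256 m³
12.2256 m³ ÷ (0.000946353 m³/qt) = 12918.6 qt

1.292×10⁴ qt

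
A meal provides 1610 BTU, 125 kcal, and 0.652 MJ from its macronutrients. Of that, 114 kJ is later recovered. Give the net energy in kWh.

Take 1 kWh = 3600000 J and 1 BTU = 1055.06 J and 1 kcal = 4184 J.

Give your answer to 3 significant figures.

0.767 kWh

1610 BTU × 1055.06 = 1.69865×10⁶ J
125 kcal × 4184 = 523000 J
0.652 MJ × 1000000 = 652000 J
114 kJ × 1000 = 114000 J
Result: 1.69865×10⁶ + 523000 + 652000 − 114000 = 2.75965×10⁶ J
In kWh: 2.75965×10⁶ / 3600000 = 0.766569 kWh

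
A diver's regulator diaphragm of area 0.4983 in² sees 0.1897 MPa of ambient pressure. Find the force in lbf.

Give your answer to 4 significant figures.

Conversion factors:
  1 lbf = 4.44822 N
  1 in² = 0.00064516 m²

13.71 lbf

0.1897 MPa × 1000000 → 189700 Pa
0.4983 in² × 0.00064516 → 3.21483×10⁻⁴ m²
F = P × A = 189700 Pa × 3.21483×10⁻⁴ m² = 60.9853 N
60.9853 N ÷ (4.44822 N/lbf) = 13.71 lbf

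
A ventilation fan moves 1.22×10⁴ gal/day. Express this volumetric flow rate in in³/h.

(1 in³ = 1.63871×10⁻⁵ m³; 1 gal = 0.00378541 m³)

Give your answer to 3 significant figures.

1.22×10⁴ gal/day × 0.00378541 m³/gal ÷ 86400 s/day = 5.34514×10⁻⁴ m³/s
5.34514×10⁻⁴ m³/s ÷ 1.63871×10⁻⁵ m³/in³ × 3600 s/h = 117425 in³/h

1.17×10⁵ in³/h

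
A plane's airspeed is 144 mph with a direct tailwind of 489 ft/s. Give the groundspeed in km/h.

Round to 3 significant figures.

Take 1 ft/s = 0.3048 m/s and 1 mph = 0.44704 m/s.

144 mph × 0.44704 = 64.3738 m/s
489 ft/s × 0.3048 = 149.047 m/s
Sum: 64.3738 + 149.047 = 213.421 m/s
In km/h: 213.421 / (1/3.6) = 768.316 km/h

768 km/h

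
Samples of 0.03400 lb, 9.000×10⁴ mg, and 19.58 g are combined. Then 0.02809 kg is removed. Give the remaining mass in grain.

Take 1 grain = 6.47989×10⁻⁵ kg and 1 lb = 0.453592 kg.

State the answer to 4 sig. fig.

1496 grain

0.03400 lb × 0.453592 = 0.0154221 kg
9.000×10⁴ mg × 10⁻⁶ = 0.09 kg
19.58 g × 0.001 = 0.01958 kg
0.02809 kg (already kg)
Result: 0.0154221 + 0.09 + 0.01958 − 0.02809 = 0.0969121 kg
In grain: 0.0969121 / 6.47989×10⁻⁵ = 1495.58 grain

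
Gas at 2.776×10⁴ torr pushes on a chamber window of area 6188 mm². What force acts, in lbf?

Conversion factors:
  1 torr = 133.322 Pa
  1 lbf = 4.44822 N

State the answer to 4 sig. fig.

5149 lbf

2.776×10⁴ torr × 133.322 = 3.70102×10⁶ Pa
6188 mm² × 10⁻⁶ = 0.006188 m²
F = P × A = 3.70102×10⁶ Pa × 0.006188 m² = 22901.9 N
22901.9 N ÷ (4.44822 N/lbf) = 5148.55 lbf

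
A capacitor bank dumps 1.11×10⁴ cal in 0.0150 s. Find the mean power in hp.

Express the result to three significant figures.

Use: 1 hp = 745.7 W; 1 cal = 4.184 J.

1.11×10⁴ cal × 4.184 = 46442.4 J
P = E / t = 46442.4 J / 0.015 s = 3.09616×10⁶ W
3.09616×10⁶ W ÷ (745.7 W/hp) = 4152.02 hp

4150 hp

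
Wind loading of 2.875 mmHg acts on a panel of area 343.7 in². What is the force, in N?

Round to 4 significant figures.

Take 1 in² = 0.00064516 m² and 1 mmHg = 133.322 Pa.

84.99 N

2.875 mmHg × 133.322 → 383.301 Pa
343.7 in² × 0.00064516 → 0.221741 m²
F = P × A = 383.301 Pa × 0.221741 m² = 84.9935 N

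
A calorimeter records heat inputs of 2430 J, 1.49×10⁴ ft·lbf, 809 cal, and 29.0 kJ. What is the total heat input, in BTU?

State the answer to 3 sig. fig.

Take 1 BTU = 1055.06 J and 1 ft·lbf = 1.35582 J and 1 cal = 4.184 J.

2430 J (already J)
1.49×10⁴ ft·lbf × 1.35582 → 20201.7 J
809 cal × 4.184 → 3384.86 J
29.0 kJ × 1000 → 29000 J
Combined: 2430 + 20201.7 + 3384.86 + 29000 = 55016.6 J
In BTU: 55016.6 / 1055.06 = 52.1455 BTU

52.1 BTU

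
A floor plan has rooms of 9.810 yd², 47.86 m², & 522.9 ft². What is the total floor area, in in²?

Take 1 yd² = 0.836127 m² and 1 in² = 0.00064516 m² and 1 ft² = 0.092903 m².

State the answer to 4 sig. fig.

9.810 yd² × 0.836127 = 8.20241 m²
47.86 m² (already m²)
522.9 ft² × 0.092903 = 48.579 m²
Combined: 8.20241 + 47.86 + 48.579 = 104.641 m²
In in²: 104.641 / 0.00064516 = 162194 in²

1.622×10⁵ in²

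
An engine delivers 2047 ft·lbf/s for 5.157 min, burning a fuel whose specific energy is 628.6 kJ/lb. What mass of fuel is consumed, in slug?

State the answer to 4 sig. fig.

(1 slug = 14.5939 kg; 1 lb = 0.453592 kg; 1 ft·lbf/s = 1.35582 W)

0.04246 slug

2047 ft·lbf/s → 2775.36 W
5.157 min → 309.42 s
E = P × t = 2775.36 × 309.42 = 858752 J
628.6 kJ/lb → 1.38583×10⁶ J/kg
m = E / e_s = 858752 / 1.38583×10⁶ = 0.619666 kg
In slug: 0.619666 / 14.5939 = 0.0424606 slug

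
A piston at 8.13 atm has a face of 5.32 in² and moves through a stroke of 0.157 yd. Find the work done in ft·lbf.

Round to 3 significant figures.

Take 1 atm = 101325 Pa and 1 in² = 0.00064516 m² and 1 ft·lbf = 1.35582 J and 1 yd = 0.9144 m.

299 ft·lbf

8.13 atm → 823772 Pa
5.32 in² → 0.00343225 m²
F = P × A = 823772 × 0.00343225 = 2827.39 N
0.157 yd → 0.143561 m
W = F × d = 2827.39 × 0.143561 = 405.903 J
In ft·lbf: 405.903 / 1.35582 = 299.378 ft·lbf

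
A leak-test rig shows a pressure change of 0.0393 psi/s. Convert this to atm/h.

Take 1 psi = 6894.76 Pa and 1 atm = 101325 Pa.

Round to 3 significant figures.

0.0393 psi/s × 6894.76 Pa/psi = 270.964 Pa/s
270.964 Pa/s ÷ 101325 Pa/atm × 3600 s/h = 9.62714 atm/h

9.63 atm/h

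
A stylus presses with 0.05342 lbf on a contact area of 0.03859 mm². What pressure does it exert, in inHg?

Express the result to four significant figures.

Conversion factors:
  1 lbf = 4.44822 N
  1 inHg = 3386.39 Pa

0.05342 lbf × 4.44822 = 0.237624 N
0.03859 mm² × 10⁻⁶ = 3.859×10⁻⁸ m²
P = F / A = 0.237624 N / 3.859×10⁻⁸ m² = 6.15766×10⁶ Pa
6.15766×10⁶ Pa ÷ (3386.39 Pa/inHg) = 1818.36 inHg

1818 inHg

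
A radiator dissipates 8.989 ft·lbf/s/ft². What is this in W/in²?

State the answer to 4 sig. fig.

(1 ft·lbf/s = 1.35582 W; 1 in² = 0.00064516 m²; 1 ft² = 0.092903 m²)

8.989 ft·lbf/s/ft² × 1.35582 W/ft·lbf/s ÷ 0.092903 m²/ft² = 131.185 W/m²
131.185 W/m² × 0.00064516 m²/in² = 0.0846353 W/in²

0.08464 W/in²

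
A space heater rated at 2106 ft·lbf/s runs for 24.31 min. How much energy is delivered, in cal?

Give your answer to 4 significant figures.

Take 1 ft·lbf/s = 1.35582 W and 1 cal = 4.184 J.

9.954×10⁵ cal

2106 ft·lbf/s × 1.35582 = 2855.36 W
24.31 min × 60 = 1458.6 s
E = P × t = 2855.36 W × 1458.6 s = 4.16483×10⁶ J
4.16483×10⁶ J ÷ (4.184 J/cal) = 995418 cal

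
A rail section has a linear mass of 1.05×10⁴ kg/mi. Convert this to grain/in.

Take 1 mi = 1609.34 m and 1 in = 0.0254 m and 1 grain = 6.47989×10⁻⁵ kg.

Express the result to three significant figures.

2560 grain/in

1.05×10⁴ kg/mi ÷ 1609.34 m/mi = 6.52441 kg/m
6.52441 kg/m ÷ 6.47989×10⁻⁵ kg/grain × 0.0254 m/in = 2557.45 grain/in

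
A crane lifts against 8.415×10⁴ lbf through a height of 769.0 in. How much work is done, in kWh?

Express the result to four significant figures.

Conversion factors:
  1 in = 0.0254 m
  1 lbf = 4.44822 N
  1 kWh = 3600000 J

8.415×10⁴ lbf × 4.44822 = 374318 N
769.0 in × 0.0254 = 19.5326 m
W = F × d = 374318 N × 19.5326 m = 7.3114×10⁶ J
7.3114×10⁶ J ÷ (3600000 J/kWh) = 2.03094 kWh

2.031 kWh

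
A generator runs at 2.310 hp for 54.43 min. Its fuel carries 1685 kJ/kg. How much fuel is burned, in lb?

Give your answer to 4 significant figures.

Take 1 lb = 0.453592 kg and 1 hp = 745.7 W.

7.360 lb

2.310 hp → 1722.57 W
54.43 min → 3265.8 s
E = P × t = 1722.57 × 3265.8 = 5.62557×10⁶ J
1685 kJ/kg → 1.685×10⁶ J/kg
m = E / e_s = 5.62557×10⁶ / 1.685×10⁶ = 3.33862 kg
In lb: 3.33862 / 0.453592 = 7.3604 lb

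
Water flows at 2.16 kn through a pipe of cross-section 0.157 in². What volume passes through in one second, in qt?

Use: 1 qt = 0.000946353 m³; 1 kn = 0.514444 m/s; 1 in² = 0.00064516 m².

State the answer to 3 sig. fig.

0.119 qt

2.16 kn × 0.514444 → 1.1112 m/s
0.157 in² × 0.00064516 → 1.0129×10⁻⁴ m²
V = v × A × t = 1.1112 m/s × 1.0129×10⁻⁴ m² × 1 s = 1.12553×10⁻⁴ m³
1.12553×10⁻⁴ m³ ÷ (0.000946353 m³/qt) = 0.118933 qt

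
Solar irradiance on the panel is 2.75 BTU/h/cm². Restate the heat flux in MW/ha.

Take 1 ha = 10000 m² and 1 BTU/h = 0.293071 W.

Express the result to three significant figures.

2.75 BTU/h/cm² × 0.293071 W/BTU/h ÷ 0.0001 m²/cm² = 8059.45 W/m²
8059.45 W/m² ÷ 1000000 W/MW × 10000 m²/ha = 80.5945 MW/ha

80.6 MW/ha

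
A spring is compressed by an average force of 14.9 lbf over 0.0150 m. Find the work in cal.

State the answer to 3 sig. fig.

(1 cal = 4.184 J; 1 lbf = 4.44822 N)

14.9 lbf × 4.44822 = 66.2785 N
W = F × d = 66.2785 N × 0.015 m = 0.994177 J
0.994177 J ÷ (4.184 J/cal) = 0.237614 cal

0.238 cal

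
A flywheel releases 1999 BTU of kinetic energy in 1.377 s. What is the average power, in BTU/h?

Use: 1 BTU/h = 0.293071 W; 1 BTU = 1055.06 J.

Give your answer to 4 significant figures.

1999 BTU × 1055.06 = 2.10906×10⁶ J
P = E / t = 2.10906×10⁶ J / 1.377 s = 1.53163×10⁶ W
1.53163×10⁶ W ÷ (0.293071 W/BTU/h) = 5.22614×10⁶ BTU/h

5.226×10⁶ BTU/h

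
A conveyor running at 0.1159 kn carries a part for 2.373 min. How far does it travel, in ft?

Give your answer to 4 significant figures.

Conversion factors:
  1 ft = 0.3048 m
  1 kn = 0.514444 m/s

0.1159 kn × 0.514444 → 0.0596241 m/s
2.373 min × 60 → 142.38 s
d = v × t = 0.0596241 m/s × 142.38 s = 8.48928 m
8.48928 m ÷ (0.3048 m/ft) = 27.852 ft

27.85 ft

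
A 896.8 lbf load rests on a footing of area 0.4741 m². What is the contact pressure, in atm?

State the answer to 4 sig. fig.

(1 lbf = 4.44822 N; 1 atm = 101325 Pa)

896.8 lbf × 4.44822 = 3989.16 N
P = F / A = 3989.16 N / 0.4741 m² = 8414.17 Pa
8414.17 Pa ÷ (101325 Pa/atm) = 0.0830414 atm

0.08304 atm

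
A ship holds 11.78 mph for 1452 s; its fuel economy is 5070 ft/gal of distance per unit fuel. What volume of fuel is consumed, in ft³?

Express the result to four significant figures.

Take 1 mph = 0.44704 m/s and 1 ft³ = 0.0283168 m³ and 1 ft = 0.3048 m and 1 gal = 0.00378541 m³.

11.78 mph → 5.26613 m/s
d = v × t = 5.26613 × 1452 = 7646.42 m
5070 ft/gal → 408235 m/m³
V = d / (distance per unit fuel) = 7646.42 / 408235 = 0.0187304 m³
In ft³: 0.0187304 / 0.0283168 = 0.661459 ft³

0.6615 ft³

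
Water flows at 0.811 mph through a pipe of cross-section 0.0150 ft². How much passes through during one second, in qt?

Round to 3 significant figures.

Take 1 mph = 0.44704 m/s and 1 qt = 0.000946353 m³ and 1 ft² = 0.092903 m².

0.534 qt

0.811 mph × 0.44704 → 0.362549 m/s
0.0150 ft² × 0.092903 → 0.00139354 m²
V = v × A × t = 0.362549 m/s × 0.00139354 m² × 1 s = 5.05227×10⁻⁴ m³
5.05227×10⁻⁴ m³ ÷ (0.000946353 m³/qt) = 0.533867 qt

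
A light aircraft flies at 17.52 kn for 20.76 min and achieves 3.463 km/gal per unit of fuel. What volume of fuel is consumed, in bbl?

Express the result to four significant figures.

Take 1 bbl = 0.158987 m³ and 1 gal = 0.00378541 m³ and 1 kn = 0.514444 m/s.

17.52 kn → 9.01306 m/s
20.76 min → 1245.6 s
d = v × t = 9.01306 × 1245.6 = 11226.7 m
3.463 km/gal → 914828 m/m³
V = d / (distance per unit fuel) = 11226.7 / 914828 = 0.0122719 m³
In bbl: 0.0122719 / 0.158987 = 0.0771881 bbl

0.07719 bbl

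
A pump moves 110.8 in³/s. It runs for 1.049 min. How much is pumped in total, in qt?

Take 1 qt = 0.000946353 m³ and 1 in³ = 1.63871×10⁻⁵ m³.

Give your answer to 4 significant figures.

110.8 in³/s → 0.00181569 m³/s
1.049 min → 62.94 s
V = Q × t = 0.00181569 × 62.94 = 0.11428 m³
In qt: 0.11428 / 0.000946353 = 120.758 qt

120.8 qt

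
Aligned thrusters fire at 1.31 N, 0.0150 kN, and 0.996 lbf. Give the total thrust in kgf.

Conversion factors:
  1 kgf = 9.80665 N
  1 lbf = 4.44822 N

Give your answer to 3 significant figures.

1.31 N (already N)
0.0150 kN × 1000 → 15 N
0.996 lbf × 4.44822 → 4.43043 N
Combined: 1.31 + 15 + 4.43043 = 20.7404 N
In kgf: 20.7404 / 9.80665 = 2.11493 kgf

2.11 kgf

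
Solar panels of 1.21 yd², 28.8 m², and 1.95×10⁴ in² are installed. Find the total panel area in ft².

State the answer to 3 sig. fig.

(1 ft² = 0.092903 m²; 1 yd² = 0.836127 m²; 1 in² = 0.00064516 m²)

456 ft²

1.21 yd² × 0.836127 = 1.01171 m²
28.8 m² (already m²)
1.95×10⁴ in² × 0.00064516 = 12.5806 m²
Sum: 1.01171 + 28.8 + 12.5806 = 42.3923 m²
In ft²: 42.3923 / 0.092903 = 456.307 ft²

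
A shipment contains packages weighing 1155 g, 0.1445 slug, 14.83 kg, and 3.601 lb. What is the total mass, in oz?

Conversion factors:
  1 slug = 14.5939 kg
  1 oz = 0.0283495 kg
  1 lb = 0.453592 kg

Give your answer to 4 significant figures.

1155 g × 0.001 → 1.155 kg
0.1445 slug × 14.5939 → 2.10882 kg
14.83 kg (already kg)
3.601 lb × 0.453592 → 1.63338 kg
Combined: 1.155 + 2.10882 + 14.83 + 1.63338 = 19.7272 kg
In oz: 19.7272 / 0.0283495 = 695.857 oz

695.9 oz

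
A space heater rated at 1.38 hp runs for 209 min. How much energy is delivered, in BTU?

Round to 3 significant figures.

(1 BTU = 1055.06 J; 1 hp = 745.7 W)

1.38 hp × 745.7 → 1029.07 W
209 min × 60 → 12540 s
E = P × t = 1029.07 W × 12540 s = 1.29045×10⁷ J
1.29045×10⁷ J ÷ (1055.06 J/BTU) = 12231.1 BTU

1.22×10⁴ BTU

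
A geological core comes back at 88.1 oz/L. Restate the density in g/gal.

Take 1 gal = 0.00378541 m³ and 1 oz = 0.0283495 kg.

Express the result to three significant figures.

9450 g/gal

88.1 oz/L × 0.0283495 kg/oz ÷ 0.001 m³/L = 2497.59 kg/m³
2497.59 kg/m³ ÷ 0.001 kg/g × 0.00378541 m³/gal = 9454.4 g/gal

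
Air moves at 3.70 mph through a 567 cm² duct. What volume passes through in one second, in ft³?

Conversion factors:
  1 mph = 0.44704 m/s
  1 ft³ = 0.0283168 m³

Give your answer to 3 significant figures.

3.31 ft³

3.70 mph × 0.44704 = 1.65405 m/s
567 cm² × 0.0001 = 0.0567 m²
V = v × A × t = 1.65405 m/s × 0.0567 m² × 1 s = 0.0937846 m³
0.0937846 m³ ÷ (0.0283168 m³/ft³) = 3.31198 ft³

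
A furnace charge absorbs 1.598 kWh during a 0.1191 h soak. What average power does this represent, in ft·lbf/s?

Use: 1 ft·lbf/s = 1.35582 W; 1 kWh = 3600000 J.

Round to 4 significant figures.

1.598 kWh × 3600000 = 5.7528×10⁶ J
0.1191 h × 3600 = 428.76 s
P = E / t = 5.7528×10⁶ J / 428.76 s = 13417.3 W
13417.3 W ÷ (1.35582 W/ft·lbf/s) = 9896.08 ft·lbf/s

9896 ft·lbf/s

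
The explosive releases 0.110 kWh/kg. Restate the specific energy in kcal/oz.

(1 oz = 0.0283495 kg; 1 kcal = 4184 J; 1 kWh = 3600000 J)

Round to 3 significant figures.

2.68 kcal/oz

0.110 kWh/kg × 3600000 J/kWh = 396000 J/kg
396000 J/kg ÷ 4184 J/kcal × 0.0283495 kg/oz = 2.68317 kcal/oz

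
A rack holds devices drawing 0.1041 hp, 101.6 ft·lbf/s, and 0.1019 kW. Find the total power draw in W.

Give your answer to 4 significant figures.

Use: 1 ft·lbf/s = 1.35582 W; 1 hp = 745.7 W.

0.1041 hp × 745.7 = 77.6274 W
101.6 ft·lbf/s × 1.35582 = 137.751 W
0.1019 kW × 1000 = 101.9 W
Sum: 77.6274 + 137.751 + 101.9 = 317.278 W

317.3 W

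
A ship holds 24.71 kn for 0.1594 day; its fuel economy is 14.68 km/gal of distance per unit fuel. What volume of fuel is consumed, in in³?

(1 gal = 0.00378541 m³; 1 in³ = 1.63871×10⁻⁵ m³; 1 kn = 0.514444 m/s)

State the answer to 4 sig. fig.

24.71 kn → 12.7119 m/s
0.1594 day → 13772.2 s
d = v × t = 12.7119 × 13772.2 = 175071 m
14.68 km/gal → 3.87805×10⁶ m/m³
V = d / (distance per unit fuel) = 175071 / 3.87805×10⁶ = 0.0451441 m³
In in³: 0.0451441 / 1.63871×10⁻⁵ = 2754.86 in³

2755 in³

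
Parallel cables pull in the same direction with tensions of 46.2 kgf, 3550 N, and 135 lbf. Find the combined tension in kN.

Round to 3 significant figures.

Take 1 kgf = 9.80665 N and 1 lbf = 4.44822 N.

46.2 kgf × 9.80665 → 453.067 N
3550 N (already N)
135 lbf × 4.44822 → 600.51 N
Sum: 453.067 + 3550 + 600.51 = 4603.58 N
In kN: 4603.58 / 1000 = 4.60358 kN

4.60 kN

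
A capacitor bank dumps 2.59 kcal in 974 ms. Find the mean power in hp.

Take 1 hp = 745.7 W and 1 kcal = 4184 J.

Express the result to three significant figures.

2.59 kcal × 4184 = 10836.6 J
974 ms × 0.001 = 0.974 s
P = E / t = 10836.6 J / 0.974 s = 11125.9 W
11125.9 W ÷ (745.7 W/hp) = 14.9201 hp

14.9 hp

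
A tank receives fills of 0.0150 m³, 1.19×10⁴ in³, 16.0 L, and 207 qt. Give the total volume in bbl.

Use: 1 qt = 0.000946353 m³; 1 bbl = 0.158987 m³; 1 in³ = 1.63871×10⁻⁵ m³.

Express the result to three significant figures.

2.65 bbl

0.0150 m³ (already m³)
1.19×10⁴ in³ × 1.63871×10⁻⁵ → 0.195006 m³
16.0 L × 0.001 → 0.016 m³
207 qt × 0.000946353 → 0.195895 m³
Sum: 0.015 + 0.195006 + 0.016 + 0.195895 = 0.421901 m³
In bbl: 0.421901 / 0.158987 = 2.65368 bbl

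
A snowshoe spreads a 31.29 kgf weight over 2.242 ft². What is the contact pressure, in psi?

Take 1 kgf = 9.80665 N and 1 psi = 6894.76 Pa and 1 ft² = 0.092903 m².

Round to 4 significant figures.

0.2137 psi

31.29 kgf × 9.80665 = 306.85 N
2.242 ft² × 0.092903 = 0.208289 m²
P = F / A = 306.85 N / 0.208289 m² = 1473.19 Pa
1473.19 Pa ÷ (6894.76 Pa/psi) = 0.213668 psi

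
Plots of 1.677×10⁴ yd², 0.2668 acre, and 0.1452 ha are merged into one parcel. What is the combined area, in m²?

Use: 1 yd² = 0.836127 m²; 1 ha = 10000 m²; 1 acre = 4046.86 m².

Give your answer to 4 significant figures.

1.677×10⁴ yd² × 0.836127 = 14021.8 m²
0.2668 acre × 4046.86 = 1079.7 m²
0.1452 ha × 10000 = 1452 m²
Sum: 14021.8 + 1079.7 + 1452 = 16553.5 m²

1.655×10⁴ m²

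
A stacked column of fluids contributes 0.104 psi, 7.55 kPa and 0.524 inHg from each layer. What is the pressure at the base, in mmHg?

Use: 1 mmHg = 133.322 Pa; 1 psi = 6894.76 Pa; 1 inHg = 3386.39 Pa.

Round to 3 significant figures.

0.104 psi × 6894.76 = 717.055 Pa
7.55 kPa × 1000 = 7550 Pa
0.524 inHg × 3386.39 = 1774.47 Pa
Combined: 717.055 + 7550 + 1774.47 = 10041.5 Pa
In mmHg: 10041.5 / 133.322 = 75.3177 mmHg

75.3 mmHg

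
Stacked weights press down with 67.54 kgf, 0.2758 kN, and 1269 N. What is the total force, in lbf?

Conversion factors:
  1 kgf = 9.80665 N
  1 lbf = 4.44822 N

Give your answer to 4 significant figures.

496.2 lbf

67.54 kgf × 9.80665 → 662.341 N
0.2758 kN × 1000 → 275.8 N
1269 N (already N)
Combined: 662.341 + 275.8 + 1269 = 2207.14 N
In lbf: 2207.14 / 4.44822 = 496.185 lbf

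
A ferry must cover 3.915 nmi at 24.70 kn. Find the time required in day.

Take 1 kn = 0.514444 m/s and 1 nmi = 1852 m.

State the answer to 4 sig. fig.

0.006604 day

3.915 nmi × 1852 = 7250.58 m
24.70 kn × 0.514444 = 12.7068 m/s
t = d / v = 7250.58 m / 12.7068 m/s = 570.606 s
570.606 s ÷ (86400 s/day) = 0.00660424 day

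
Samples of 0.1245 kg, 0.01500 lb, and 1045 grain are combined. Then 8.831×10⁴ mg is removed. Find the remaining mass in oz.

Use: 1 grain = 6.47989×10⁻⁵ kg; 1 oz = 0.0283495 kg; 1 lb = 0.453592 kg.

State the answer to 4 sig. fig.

0.1245 kg (already kg)
0.01500 lb × 0.453592 = 0.00680388 kg
1045 grain × 6.47989×10⁻⁵ = 0.0677149 kg
8.831×10⁴ mg × 10⁻⁶ = 0.08831 kg
Net: 0.1245 + 0.00680388 + 0.0677149 − 0.08831 = 0.110709 kg
In oz: 0.110709 / 0.0283495 = 3.90515 oz

3.905 oz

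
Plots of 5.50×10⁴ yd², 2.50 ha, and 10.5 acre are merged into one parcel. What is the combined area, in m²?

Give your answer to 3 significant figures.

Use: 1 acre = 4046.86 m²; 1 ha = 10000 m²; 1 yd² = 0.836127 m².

1.13×10⁵ m²

5.50×10⁴ yd² × 0.836127 = 45987 m²
2.50 ha × 10000 = 25000 m²
10.5 acre × 4046.86 = 42492 m²
Total: 45987 + 25000 + 42492 = 113479 m²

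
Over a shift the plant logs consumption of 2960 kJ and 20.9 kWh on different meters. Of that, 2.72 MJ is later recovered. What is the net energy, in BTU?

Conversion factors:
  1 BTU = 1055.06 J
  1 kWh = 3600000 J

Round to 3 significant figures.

2960 kJ × 1000 = 2.96×10⁶ J
20.9 kWh × 3600000 = 7.524×10⁷ J
2.72 MJ × 1000000 = 2.72×10⁶ J
Result: 2.96×10⁶ + 7.524×10⁷ − 2.72×10⁶ = 7.548×10⁷ J
In BTU: 7.548×10⁷ / 1055.06 = 71541 BTU

7.15×10⁴ BTU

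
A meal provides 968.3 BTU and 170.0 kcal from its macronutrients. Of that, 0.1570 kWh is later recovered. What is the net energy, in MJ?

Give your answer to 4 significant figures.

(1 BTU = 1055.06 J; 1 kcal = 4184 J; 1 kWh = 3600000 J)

968.3 BTU × 1055.06 = 1.02161×10⁶ J
170.0 kcal × 4184 = 711280 J
0.1570 kWh × 3600000 = 565200 J
Sum: 1.02161×10⁶ + 711280 − 565200 = 1.16769×10⁶ J
In MJ: 1.16769×10⁶ / 1000000 = 1.16769 MJ

1.168 MJ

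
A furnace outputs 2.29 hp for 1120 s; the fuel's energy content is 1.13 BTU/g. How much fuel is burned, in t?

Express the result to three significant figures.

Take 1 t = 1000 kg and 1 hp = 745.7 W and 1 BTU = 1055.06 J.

2.29 hp → 1707.65 W
E = P × t = 1707.65 × 1120 = 1.91257×10⁶ J
1.13 BTU/g → 1.19222×10⁶ J/kg
m = E / e_s = 1.91257×10⁶ / 1.19222×10⁶ = 1.60421 kg
In t: 1.60421 / 1000 = 0.00160421 t

0.00160 t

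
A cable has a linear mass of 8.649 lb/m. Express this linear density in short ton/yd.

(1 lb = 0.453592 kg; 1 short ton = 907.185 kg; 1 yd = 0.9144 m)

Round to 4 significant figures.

0.003954 short ton/yd

8.649 lb/m × 0.453592 kg/lb = 3.92312 kg/m
3.92312 kg/m ÷ 907.185 kg/short ton × 0.9144 m/yd = 0.00395432 short ton/yd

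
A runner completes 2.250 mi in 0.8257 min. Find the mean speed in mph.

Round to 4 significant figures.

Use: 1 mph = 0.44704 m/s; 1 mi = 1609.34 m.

2.250 mi × 1609.34 → 3621.02 m
0.8257 min × 60 → 49.542 s
v = d / t = 3621.02 m / 49.542 s = 73.0899 m/s
73.0899 m/s ÷ (0.44704 m/s/mph) = 163.497 mph

163.5 mph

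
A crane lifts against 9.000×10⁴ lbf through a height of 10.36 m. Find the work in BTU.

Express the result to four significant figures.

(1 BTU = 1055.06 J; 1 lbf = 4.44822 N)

3931 BTU

9.000×10⁴ lbf × 4.44822 = 400340 N
W = F × d = 400340 N × 10.36 m = 4.14752×10⁶ J
4.14752×10⁶ J ÷ (1055.06 J/BTU) = 3931.08 BTU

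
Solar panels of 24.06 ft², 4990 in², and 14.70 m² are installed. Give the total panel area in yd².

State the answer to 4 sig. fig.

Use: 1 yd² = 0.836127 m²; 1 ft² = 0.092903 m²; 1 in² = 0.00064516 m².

24.10 yd²

24.06 ft² × 0.092903 = 2.23525 m²
4990 in² × 0.00064516 = 3.21935 m²
14.70 m² (already m²)
Combined: 2.23525 + 3.21935 + 14.7 = 20.1546 m²
In yd²: 20.1546 / 0.836127 = 24.1047 yd²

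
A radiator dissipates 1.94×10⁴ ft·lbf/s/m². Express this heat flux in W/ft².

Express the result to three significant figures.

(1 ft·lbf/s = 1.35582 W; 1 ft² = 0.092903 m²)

2440 W/ft²

1.94×10⁴ ft·lbf/s/m² × 1.35582 W/ft·lbf/s = 26302.9 W/m²
26302.9 W/m² × 0.092903 m²/ft² = 2443.62 W/ft²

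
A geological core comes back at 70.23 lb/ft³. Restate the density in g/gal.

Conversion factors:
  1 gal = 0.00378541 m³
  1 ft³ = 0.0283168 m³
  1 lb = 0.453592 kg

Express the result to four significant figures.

70.23 lb/ft³ × 0.453592 kg/lb ÷ 0.0283168 m³/ft³ = 1124.98 kg/m³
1124.98 kg/m³ ÷ 0.001 kg/g × 0.00378541 m³/gal = 4258.51 g/gal

4259 g/gal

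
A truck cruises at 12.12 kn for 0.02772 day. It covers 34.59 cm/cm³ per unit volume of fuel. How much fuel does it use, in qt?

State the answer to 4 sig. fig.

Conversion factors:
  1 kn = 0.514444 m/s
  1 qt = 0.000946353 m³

45.62 qt

12.12 kn → 6.23506 m/s
0.02772 day → 2395.01 s
d = v × t = 6.23506 × 2395.01 = 14933 m
34.59 cm/cm³ → 345900 m/m³
V = d / (distance per unit fuel) = 14933 / 345900 = 0.0431714 m³
In qt: 0.0431714 / 0.000946353 = 45.6187 qt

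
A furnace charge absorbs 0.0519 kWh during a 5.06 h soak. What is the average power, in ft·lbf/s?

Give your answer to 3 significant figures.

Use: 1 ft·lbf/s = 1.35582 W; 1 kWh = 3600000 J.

7.57 ft·lbf/s

0.0519 kWh × 3600000 → 186840 J
5.06 h × 3600 → 18216 s
P = E / t = 186840 J / 18216 s = 10.2569 W
10.2569 W ÷ (1.35582 W/ft·lbf/s) = 7.56509 ft·lbf/s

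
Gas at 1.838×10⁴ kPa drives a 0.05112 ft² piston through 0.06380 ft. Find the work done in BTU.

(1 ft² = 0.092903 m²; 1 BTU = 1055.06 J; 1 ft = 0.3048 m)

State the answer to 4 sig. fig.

1.609 BTU

1.838×10⁴ kPa → 1.838×10⁷ Pa
0.05112 ft² → 0.0047492 m²
F = P × A = 1.838×10⁷ × 0.0047492 = 87290.3 N
0.06380 ft → 0.0194462 m
W = F × d = 87290.3 × 0.0194462 = 1697.46 J
In BTU: 1697.46 / 1055.06 = 1.60888 BTU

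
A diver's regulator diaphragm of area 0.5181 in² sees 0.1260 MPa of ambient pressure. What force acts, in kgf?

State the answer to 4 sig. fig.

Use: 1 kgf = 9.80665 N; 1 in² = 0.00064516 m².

4.295 kgf

0.1260 MPa × 1000000 = 126000 Pa
0.5181 in² × 0.00064516 = 3.34257×10⁻⁴ m²
F = P × A = 126000 Pa × 3.34257×10⁻⁴ m² = 42.1164 N
42.1164 N ÷ (9.80665 N/kgf) = 4.29468 kgf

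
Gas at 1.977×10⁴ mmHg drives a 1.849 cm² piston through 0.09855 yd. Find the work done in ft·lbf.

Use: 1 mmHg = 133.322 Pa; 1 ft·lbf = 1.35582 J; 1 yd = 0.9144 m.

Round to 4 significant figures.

32.39 ft·lbf

1.977×10⁴ mmHg → 2.63578×10⁶ Pa
1.849 cm² → 1.849×10⁻⁴ m²
F = P × A = 2.63578×10⁶ × 1.849×10⁻⁴ = 487.356 N
0.09855 yd → 0.0901141 m
W = F × d = 487.356 × 0.0901141 = 43.9176 J
In ft·lbf: 43.9176 / 1.35582 = 32.3919 ft·lbf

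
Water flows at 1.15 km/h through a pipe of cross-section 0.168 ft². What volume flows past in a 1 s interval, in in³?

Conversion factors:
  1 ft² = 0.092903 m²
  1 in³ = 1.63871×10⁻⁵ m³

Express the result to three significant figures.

1.15 km/h × (1/3.6) → 0.319444 m/s
0.168 ft² × 0.092903 → 0.0156077 m²
V = v × A × t = 0.319444 m/s × 0.0156077 m² × 1 s = 0.00498579 m³
0.00498579 m³ ÷ (1.63871×10⁻⁵ m³/in³) = 304.251 in³

304 in³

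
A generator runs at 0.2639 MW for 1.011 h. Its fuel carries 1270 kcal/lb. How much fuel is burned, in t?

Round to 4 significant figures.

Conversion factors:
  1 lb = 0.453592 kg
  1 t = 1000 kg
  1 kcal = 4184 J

0.08199 t

0.2639 MW → 263900 W
1.011 h → 3639.6 s
E = P × t = 263900 × 3639.6 = 9.6049×10⁸ J
1270 kcal/lb → 1.17147×10⁷ J/kg
m = E / e_s = 9.6049×10⁸ / 1.17147×10⁷ = 81.9901 kg
In t: 81.9901 / 1000 = 0.0819901 t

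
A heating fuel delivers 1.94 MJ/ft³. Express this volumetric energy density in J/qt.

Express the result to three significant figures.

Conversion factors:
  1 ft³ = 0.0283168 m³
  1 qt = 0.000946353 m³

1.94 MJ/ft³ × 1000000 J/MJ ÷ 0.0283168 m³/ft³ = 6.85106×10⁷ J/m³
6.85106×10⁷ J/m³ × 0.000946353 m³/qt = 64835.2 J/qt

6.48×10⁴ J/qt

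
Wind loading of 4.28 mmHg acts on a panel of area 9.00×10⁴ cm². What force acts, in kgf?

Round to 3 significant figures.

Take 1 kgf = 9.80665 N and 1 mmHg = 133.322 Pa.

524 kgf

4.28 mmHg × 133.322 = 570.618 Pa
9.00×10⁴ cm² × 0.0001 = 9 m²
F = P × A = 570.618 Pa × 9 m² = 5135.56 N
5135.56 N ÷ (9.80665 N/kgf) = 523.681 kgf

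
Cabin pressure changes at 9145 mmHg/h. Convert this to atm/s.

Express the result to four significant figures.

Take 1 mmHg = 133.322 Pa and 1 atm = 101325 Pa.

9145 mmHg/h × 133.322 Pa/mmHg ÷ 3600 s/h = 338.675 Pa/s
338.675 Pa/s ÷ 101325 Pa/atm = 0.00334246 atm/s

0.003342 atm/s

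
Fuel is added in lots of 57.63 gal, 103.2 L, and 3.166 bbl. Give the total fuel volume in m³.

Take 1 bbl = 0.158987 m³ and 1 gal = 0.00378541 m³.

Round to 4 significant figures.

57.63 gal × 0.00378541 → 0.218153 m³
103.2 L × 0.001 → 0.1032 m³
3.166 bbl × 0.158987 → 0.503353 m³
Combined: 0.218153 + 0.1032 + 0.503353 = 0.824706 m³

0.8247 m³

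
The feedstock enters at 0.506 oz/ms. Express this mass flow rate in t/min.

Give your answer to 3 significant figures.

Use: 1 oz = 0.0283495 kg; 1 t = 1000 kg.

0.861 t/min

0.506 oz/ms × 0.0283495 kg/oz ÷ 0.001 s/ms = 14.3448 kg/s
14.3448 kg/s ÷ 1000 kg/t × 60 s/min = 0.860688 t/min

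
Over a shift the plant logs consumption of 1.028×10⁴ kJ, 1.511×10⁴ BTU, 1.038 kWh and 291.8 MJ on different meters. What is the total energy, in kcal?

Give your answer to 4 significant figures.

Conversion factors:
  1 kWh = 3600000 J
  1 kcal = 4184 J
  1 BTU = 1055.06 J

1.028×10⁴ kJ × 1000 = 1.028×10⁷ J
1.511×10⁴ BTU × 1055.06 = 1.5942×10⁷ J
1.038 kWh × 3600000 = 3.7368×10⁶ J
291.8 MJ × 1000000 = 2.918×10⁸ J
Total: 1.028×10⁷ + 1.5942×10⁷ + 3.7368×10⁶ + 2.918×10⁸ = 3.21759×10⁸ J
In kcal: 3.21759×10⁸ / 4184 = 76902.2 kcal

7.690×10⁴ kcal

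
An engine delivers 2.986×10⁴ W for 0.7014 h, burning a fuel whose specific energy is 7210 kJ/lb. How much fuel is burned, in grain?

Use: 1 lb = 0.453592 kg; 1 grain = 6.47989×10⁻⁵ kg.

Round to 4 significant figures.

0.7014 h → 2525.04 s
E = P × t = 29860 × 2525.04 = 7.53977×10⁷ J
7210 kJ/lb → 1.58953×10⁷ J/kg
m = E / e_s = 7.53977×10⁷ / 1.58953×10⁷ = 4.7434 kg
In grain: 4.7434 / 6.47989×10⁻⁵ = 73201.9 grain

7.320×10⁴ grain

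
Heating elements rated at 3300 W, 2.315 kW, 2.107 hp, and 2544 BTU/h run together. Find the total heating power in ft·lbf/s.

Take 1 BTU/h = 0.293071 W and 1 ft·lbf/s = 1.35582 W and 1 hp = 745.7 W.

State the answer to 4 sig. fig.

5850 ft·lbf/s

3300 W (already W)
2.315 kW × 1000 → 2315 W
2.107 hp × 745.7 → 1571.19 W
2544 BTU/h × 0.293071 → 745.573 W
Total: 3300 + 2315 + 1571.19 + 745.573 = 7931.76 W
In ft·lbf/s: 7931.76 / 1.35582 = 5850.16 ft·lbf/s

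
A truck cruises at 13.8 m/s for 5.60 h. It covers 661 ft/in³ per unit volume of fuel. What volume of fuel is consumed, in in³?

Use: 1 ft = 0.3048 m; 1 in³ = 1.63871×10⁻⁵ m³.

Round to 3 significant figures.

5.60 h → 20160 s
d = v × t = 13.8 × 20160 = 278208 m
661 ft/in³ → 1.22946×10⁷ m/m³
V = d / (distance per unit fuel) = 278208 / 1.22946×10⁷ = 0.0226285 m³
In in³: 0.0226285 / 1.63871×10⁻⁵ = 1380.87 in³

1380 in³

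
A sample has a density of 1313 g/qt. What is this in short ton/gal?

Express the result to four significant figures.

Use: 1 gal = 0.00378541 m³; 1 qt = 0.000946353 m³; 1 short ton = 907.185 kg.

0.005789 short ton/gal

1313 g/qt × 0.001 kg/g ÷ 0.000946353 m³/qt = 1387.43 kg/m³
1387.43 kg/m³ ÷ 907.185 kg/short ton × 0.00378541 m³/gal = 0.00578933 short ton/gal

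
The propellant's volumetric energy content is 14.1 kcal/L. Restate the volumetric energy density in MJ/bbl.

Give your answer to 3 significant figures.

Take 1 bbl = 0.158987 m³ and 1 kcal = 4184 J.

14.1 kcal/L × 4184 J/kcal ÷ 0.001 m³/L = 5.89944×10⁷ J/m³
5.89944×10⁷ J/m³ ÷ 1000000 J/MJ × 0.158987 m³/bbl = 9.37934 MJ/bbl

9.38 MJ/bbl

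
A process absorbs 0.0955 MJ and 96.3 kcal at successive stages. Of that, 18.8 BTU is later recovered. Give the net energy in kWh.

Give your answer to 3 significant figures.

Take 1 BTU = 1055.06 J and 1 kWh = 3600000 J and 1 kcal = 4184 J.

0.133 kWh

0.0955 MJ × 1000000 = 95500 J
96.3 kcal × 4184 = 402919 J
18.8 BTU × 1055.06 = 19835.1 J
Sum: 95500 + 402919 − 19835.1 = 478584 J
In kWh: 478584 / 3600000 = 0.13294 kWh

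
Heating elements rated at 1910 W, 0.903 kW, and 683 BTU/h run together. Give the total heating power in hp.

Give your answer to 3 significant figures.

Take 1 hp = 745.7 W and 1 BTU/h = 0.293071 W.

1910 W (already W)
0.903 kW × 1000 → 903 W
683 BTU/h × 0.293071 → 200.167 W
Sum: 1910 + 903 + 200.167 = 3013.17 W
In hp: 3013.17 / 745.7 = 4.04073 hp

4.04 hp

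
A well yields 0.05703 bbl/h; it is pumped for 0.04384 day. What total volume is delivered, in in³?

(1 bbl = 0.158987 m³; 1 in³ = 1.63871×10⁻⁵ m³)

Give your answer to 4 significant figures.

582.2 in³

0.05703 bbl/h → 2.51862×10⁻⁶ m³/s
0.04384 day → 3787.78 s
V = Q × t = 2.51862×10⁻⁶ × 3787.78 = 0.00953998 m³
In in³: 0.00953998 / 1.63871×10⁻⁵ = 582.164 in³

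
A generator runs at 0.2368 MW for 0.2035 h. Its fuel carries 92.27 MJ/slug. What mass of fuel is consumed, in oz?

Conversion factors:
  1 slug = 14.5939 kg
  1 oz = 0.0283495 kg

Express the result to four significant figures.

0.2368 MW → 236800 W
0.2035 h → 732.6 s
E = P × t = 236800 × 732.6 = 1.7348×10⁸ J
92.27 MJ/slug → 6.3225×10⁶ J/kg
m = E / e_s = 1.7348×10⁸ / 6.3225×10⁶ = 27.4385 kg
In oz: 27.4385 / 0.0283495 = 967.865 oz

967.9 oz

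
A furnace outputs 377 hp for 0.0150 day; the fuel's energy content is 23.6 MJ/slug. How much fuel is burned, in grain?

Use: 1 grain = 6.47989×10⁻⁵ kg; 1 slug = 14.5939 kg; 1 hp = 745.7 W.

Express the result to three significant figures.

377 hp → 281129 W
0.0150 day → 1296 s
E = P × t = 281129 × 1296 = 3.64343×10⁸ J
23.6 MJ/slug → 1.61711×10⁶ J/kg
m = E / e_s = 3.64343×10⁸ / 1.61711×10⁶ = 225.305 kg
In grain: 225.305 / 6.47989×10⁻⁵ = 3.47699×10⁶ grain

3.48×10⁶ grain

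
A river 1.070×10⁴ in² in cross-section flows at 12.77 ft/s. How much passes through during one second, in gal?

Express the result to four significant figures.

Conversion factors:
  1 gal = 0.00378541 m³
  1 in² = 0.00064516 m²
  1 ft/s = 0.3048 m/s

7098 gal

12.77 ft/s × 0.3048 = 3.8923 m/s
1.070×10⁴ in² × 0.00064516 = 6.90321 m²
V = v × A × t = 3.8923 m/s × 6.90321 m² × 1 s = 26.8694 m³
26.8694 m³ ÷ (0.00378541 m³/gal) = 7098.15 gal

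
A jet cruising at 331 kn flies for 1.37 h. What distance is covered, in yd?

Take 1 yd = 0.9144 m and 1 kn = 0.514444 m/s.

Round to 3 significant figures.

9.18×10⁵ yd

331 kn × 0.514444 = 170.281 m/s
1.37 h × 3600 = 4932 s
d = v × t = 170.281 m/s × 4932 s = 839826 m
839826 m ÷ (0.9144 m/yd) = 918445 yd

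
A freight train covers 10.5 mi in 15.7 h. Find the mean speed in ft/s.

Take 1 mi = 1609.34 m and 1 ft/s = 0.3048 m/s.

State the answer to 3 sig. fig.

10.5 mi × 1609.34 = 16898.1 m
15.7 h × 3600 = 56520 s
v = d / t = 16898.1 m / 56520 s = 0.298976 m/s
0.298976 m/s ÷ (0.3048 m/s/ft/s) = 0.980892 ft/s

0.981 ft/s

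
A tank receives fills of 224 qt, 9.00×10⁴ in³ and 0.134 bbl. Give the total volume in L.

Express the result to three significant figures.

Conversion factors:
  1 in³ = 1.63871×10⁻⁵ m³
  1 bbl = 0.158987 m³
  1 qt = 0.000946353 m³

224 qt × 0.000946353 → 0.211983 m³
9.00×10⁴ in³ × 1.63871×10⁻⁵ → 1.47484 m³
0.134 bbl × 0.158987 → 0.0213043 m³
Sum: 0.211983 + 1.47484 + 0.0213043 = 1.70813 m³
In L: 1.70813 / 0.001 = 1708.13 L

1710 L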